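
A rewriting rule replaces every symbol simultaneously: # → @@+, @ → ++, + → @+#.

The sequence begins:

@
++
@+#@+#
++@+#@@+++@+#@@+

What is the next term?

Rewriting the 16 symbols of ++@+#@@+++@+#@@+ one by one yields @+# @+# ++ @+# @@+ ++ ++ @+# @+# @+# ++ @+# @@+ ++ ++ @+#; concatenated:

@+#@+#++@+#@@+++++@+#@+#@+#++@+#@@+++++@+#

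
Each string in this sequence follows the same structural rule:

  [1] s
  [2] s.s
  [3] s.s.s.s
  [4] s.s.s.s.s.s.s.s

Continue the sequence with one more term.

s.s.s.s.s.s.s.s.s.s.s.s.s.s.s.s

s(k+1) = s(k)·.·s(k) — each term doubles the last with '.' between the halves.
One more doubling of s.s.s.s.s.s.s.s gives the answer.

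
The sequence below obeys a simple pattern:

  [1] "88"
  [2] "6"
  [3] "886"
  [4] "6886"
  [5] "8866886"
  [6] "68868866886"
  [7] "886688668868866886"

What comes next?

68868866886886688668868866886

Each term (from the third on) is the two preceding terms concatenated in order: term 3 = 88·6 = 886.
So term 8 is 68868866886·886688668868866886.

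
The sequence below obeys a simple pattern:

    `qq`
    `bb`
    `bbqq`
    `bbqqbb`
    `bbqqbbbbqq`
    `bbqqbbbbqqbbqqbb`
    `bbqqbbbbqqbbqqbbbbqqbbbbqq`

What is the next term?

bbqqbbbbqqbbqqbbbbqqbbbbqqbbqqbbbbqqbbqqbb

This is a Fibonacci-style word recurrence s(k) = s(k−1)·s(k−2): e.g. bb·qq = bbqq.
Continuing: bbqqbbbbqqbbqqbbbbqqbbbbqq · bbqqbbbbqqbbqqbb gives term 8.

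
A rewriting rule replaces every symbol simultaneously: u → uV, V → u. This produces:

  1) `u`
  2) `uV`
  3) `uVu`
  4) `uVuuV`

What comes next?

uVuuVuVu

Rewriting each symbol of uVuuV: u→uV, V→u, u→uV, u→uV, V→u, which concatenates to uV u uV uV u.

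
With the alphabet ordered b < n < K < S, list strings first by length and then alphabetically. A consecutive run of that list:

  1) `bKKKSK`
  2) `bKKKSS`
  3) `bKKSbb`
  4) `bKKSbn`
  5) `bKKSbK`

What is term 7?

Continuing the enumeration 2 steps past bKKSbK: bKKSbK → bKKSbS → (answer).

bKKSnb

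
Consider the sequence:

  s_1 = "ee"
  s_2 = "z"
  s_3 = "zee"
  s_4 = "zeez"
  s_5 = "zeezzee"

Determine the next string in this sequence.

zeezzeezeez

From term 3 onward, concatenate the last term with the second-to-last: z·ee = zee, zee·z = zeez, …
So term 6 is zeezzee·zeez.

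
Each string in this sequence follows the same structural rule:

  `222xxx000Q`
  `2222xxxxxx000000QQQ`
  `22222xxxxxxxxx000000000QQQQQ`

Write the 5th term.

2222222xxxxxxxxxxxxxxx000000000000000QQQQQQQQQ

Term n consists of n+2 2's, followed by 3n x's, followed by 3n 0's, followed by 2n-1 Q's (n = 1, 2, …).
For term 5, n = 5, so the run lengths are 7, 15, 15, 9.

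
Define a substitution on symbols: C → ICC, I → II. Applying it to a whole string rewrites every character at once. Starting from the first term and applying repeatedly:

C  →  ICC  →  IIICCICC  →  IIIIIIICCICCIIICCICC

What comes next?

IIIIIIIIIIIIIIICCICCIIICCICCIIIIIIICCICCIIICCICC

Applying the rule to each of the 20 symbols of IIIIIIICCICCIIICCICC gives the pieces II II II II II II II ICC ICC II ICC ICC II II II ICC ICC II ICC ICC, which concatenate to the answer.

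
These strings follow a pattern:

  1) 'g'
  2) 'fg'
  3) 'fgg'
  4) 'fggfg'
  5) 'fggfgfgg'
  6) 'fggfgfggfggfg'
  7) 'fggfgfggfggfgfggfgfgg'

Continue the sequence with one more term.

This is a Fibonacci-style word recurrence s(k) = s(k−1)·s(k−2): e.g. fg·g = fgg.
So term 8 is fggfgfggfggfgfggfgfgg·fggfgfggfggfg.

fggfgfggfggfgfggfgfggfggfgfggfggfg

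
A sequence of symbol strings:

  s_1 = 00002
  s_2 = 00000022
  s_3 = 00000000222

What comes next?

The n-th term is 2n 0's then n-1 2's, where the shown terms are n = 2, 3, 4.
For the next term, n = 5, so the run lengths are 10, 4.

00000000002222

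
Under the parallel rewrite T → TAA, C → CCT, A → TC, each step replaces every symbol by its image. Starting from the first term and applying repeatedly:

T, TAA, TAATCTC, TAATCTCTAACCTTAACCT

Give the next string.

TAATCTCTAACCTTAACCTTAATCTCCCTCCTTAATAATCTCCCTCCTTAA

Replace each of the 19 characters of TAATCTCTAACCTTAACCT in place — TAA TC TC TAA CCT TAA CCT TAA TC TC CCT CCT TAA TAA TC TC CCT CCT TAA — and concatenate.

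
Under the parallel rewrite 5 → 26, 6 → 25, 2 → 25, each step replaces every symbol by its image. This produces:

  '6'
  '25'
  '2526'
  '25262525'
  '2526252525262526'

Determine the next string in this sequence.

φ(2526252525262526) expands symbol-by-symbol to 25 26 25 25 25 26 25 26 25 26 25 25 25 26 25 25; joining the 16 pieces gives the next term.

25262525252625262526252525262525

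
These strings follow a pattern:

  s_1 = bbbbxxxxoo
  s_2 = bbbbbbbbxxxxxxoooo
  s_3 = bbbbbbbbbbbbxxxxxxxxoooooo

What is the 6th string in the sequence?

bbbbbbbbbbbbbbbbbbbbbbbbxxxxxxxxxxxxxxoooooooooooo

Term n consists of 4n b's, followed by 2n+2 x's, followed by 2n o's (n = 1, 2, …).
At n = 6 the blocks have lengths 24, 14, 12.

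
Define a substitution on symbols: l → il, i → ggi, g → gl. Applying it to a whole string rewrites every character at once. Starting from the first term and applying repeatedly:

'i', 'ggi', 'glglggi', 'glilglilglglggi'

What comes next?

Rewriting the 15 symbols of glilglilglglggi one by one yields gl il ggi il gl il ggi il gl il gl il gl gl ggi; concatenated:

glilggiilglilggiilglilglilglglggi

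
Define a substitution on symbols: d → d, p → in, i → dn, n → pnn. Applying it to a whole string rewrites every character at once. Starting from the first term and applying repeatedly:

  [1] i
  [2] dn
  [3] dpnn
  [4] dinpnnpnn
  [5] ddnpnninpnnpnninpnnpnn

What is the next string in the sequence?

ddpnninpnnpnndnpnninpnnpnninpnnpnndnpnninpnnpnninpnnpnn

φ(ddnpnninpnnpnninpnnpnn) expands symbol-by-symbol to d d pnn in pnn pnn dn pnn in pnn pnn in pnn pnn dn pnn in pnn pnn in pnn pnn; joining the 22 pieces gives the next term.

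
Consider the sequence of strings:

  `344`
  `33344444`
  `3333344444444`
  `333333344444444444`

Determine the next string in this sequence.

Each string has the form 3^{2n-1} 4^{3n-1} (n = 1, 2, …).
Setting n = 5 gives 9, 14 characters in each block.

33333333344444444444444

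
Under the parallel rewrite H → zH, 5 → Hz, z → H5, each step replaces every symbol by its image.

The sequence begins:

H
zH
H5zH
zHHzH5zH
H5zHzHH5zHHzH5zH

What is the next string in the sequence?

Rewriting the 16 symbols of H5zHzHH5zHHzH5zH one by one yields zH Hz H5 zH H5 zH zH Hz H5 zH zH H5 zH Hz H5 zH; concatenated:

zHHzH5zHH5zHzHHzH5zHzHH5zHHzH5zH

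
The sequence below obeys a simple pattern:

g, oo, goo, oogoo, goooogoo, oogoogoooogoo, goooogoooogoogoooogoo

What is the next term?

oogoogoooogoogoooogoooogoogoooogoo

From term 3 onward, concatenate the second-to-last term with the last: g·oo = goo, oo·goo = oogoo, …
Continuing: oogoogoooogoo · goooogoooogoogoooogoo gives term 8.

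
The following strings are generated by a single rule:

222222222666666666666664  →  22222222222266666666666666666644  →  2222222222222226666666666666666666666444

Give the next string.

222222222222222222666666666666666666666666664444

Each string has the form 2^{3n} 6^{4n+2} 4^{n-2}, where the shown terms are n = 3, 4, 5.
Setting n = 6 gives 18, 26, 4 characters in each block.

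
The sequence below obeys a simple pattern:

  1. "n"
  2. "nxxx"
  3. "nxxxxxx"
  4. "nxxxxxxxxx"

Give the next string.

Each term is the previous one with xxx appended.
Applying this once more to nxxxxxxxxx:

nxxxxxxxxxxxx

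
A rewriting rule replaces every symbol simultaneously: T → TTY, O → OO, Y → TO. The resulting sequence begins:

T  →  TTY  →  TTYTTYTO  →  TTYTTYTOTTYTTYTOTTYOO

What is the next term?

TTYTTYTOTTYTTYTOTTYOOTTYTTYTOTTYTTYTOTTYOOTTYTTYTOOOOO

φ(TTYTTYTOTTYTTYTOTTYOO) expands symbol-by-symbol to TTY TTY TO TTY TTY TO TTY OO TTY TTY TO TTY TTY TO TTY OO TTY TTY TO OO OO; joining the 21 pieces gives the next term.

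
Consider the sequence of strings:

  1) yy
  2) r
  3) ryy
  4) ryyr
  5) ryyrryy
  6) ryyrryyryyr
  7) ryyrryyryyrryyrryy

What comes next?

ryyrryyryyrryyrryyryyrryyryyr

Each term (from the third on) is the previous term followed by the one before it: term 3 = r·yy = ryy.
So term 8 is ryyrryyryyrryyrryy·ryyrryyryyr.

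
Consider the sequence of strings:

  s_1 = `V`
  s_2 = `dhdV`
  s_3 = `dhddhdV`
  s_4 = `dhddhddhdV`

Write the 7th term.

dhddhddhddhddhddhdV

Every step adds dhd at the front: s(k+1) = dhd·s(k).
From dhddhddhdV, 3 further steps: dhddhddhdV → dhddhddhddhdV → dhddhddhddhddhdV → (answer).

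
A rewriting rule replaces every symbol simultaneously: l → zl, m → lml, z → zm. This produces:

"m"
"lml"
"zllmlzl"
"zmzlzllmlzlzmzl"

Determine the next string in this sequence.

Rewriting the 15 symbols of zmzlzllmlzlzmzl one by one yields zm lml zm zl zm zl zl lml zl zm zl zm lml zm zl; concatenated:

zmlmlzmzlzmzlzllmlzlzmzlzmlmlzmzl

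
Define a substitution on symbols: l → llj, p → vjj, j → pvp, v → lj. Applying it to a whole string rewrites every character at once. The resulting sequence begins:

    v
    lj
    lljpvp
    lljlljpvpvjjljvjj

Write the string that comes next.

Replace each of the 17 characters of lljlljpvpvjjljvjj in place — llj llj pvp llj llj pvp vjj lj vjj lj pvp pvp llj pvp lj pvp pvp — and concatenate.

lljlljpvplljlljpvpvjjljvjjljpvppvplljpvpljpvppvp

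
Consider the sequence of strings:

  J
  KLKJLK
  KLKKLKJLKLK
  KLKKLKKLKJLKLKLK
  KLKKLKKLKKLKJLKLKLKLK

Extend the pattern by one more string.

KLKKLKKLKKLKKLKJLKLKLKLKLK

Every step adds KLK to the front and LK to the end of the previous string.
One more step from KLKKLKKLKKLKJLKLKLKLK gives the answer.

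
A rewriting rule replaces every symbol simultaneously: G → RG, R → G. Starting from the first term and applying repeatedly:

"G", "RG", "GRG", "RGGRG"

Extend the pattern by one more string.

Apply φ to RGGRG symbol by symbol: R→G, G→RG, G→RG, R→G, G→RG; joined: G RG RG G RG.

GRGRGGRG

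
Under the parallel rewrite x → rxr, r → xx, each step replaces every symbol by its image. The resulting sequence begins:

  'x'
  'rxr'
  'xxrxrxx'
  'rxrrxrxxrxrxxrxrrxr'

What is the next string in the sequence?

Rewriting the 19 symbols of rxrrxrxxrxrxxrxrrxr one by one yields xx rxr xx xx rxr xx rxr rxr xx rxr xx rxr rxr xx rxr xx xx rxr xx; concatenated:

xxrxrxxxxrxrxxrxrrxrxxrxrxxrxrrxrxxrxrxxxxrxrxx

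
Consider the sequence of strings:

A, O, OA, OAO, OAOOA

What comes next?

OAOOAOAO

Each term (from the third on) is the previous term followed by the one before it: term 3 = O·A = OA.
So term 6 is OAOOA·OAO.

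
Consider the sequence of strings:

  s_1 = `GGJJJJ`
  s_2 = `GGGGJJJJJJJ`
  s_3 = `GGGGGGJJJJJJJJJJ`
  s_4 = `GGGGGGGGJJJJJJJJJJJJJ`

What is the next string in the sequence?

GGGGGGGGGGJJJJJJJJJJJJJJJJ

The n-th term is 2n G's then 3n+1 J's (n = 1, 2, …).
At n = 5 the blocks have lengths 10, 16.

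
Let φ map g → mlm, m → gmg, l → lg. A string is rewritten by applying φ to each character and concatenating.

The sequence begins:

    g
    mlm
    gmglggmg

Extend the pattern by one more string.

Apply φ to gmglggmg symbol by symbol: g→mlm, m→gmg, g→mlm, l→lg, g→mlm, g→mlm, m→gmg, g→mlm; joined: mlm gmg mlm lg mlm mlm gmg mlm.

mlmgmgmlmlgmlmmlmgmgmlm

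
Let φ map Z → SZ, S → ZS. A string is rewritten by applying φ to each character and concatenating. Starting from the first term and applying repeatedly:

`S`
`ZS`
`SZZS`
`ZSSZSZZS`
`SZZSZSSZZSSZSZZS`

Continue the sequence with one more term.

ZSSZSZZSSZZSZSSZSZZSZSSZZSSZSZZS

φ(SZZSZSSZZSSZSZZS) expands symbol-by-symbol to ZS SZ SZ ZS SZ ZS ZS SZ SZ ZS ZS SZ ZS SZ SZ ZS; joining the 16 pieces gives the next term.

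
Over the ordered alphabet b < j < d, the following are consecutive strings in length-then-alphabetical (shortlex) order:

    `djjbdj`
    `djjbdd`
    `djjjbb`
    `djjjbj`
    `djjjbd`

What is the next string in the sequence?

Find the rightmost character of djjjbd below d, bump it to the next letter, and reset everything to its right to b.

djjjjb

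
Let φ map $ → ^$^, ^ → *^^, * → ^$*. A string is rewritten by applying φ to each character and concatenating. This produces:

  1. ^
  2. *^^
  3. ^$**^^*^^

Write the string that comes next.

*^^^$^^$*^$**^^*^^^$**^^*^^

Rewriting each symbol of ^$**^^*^^: ^→*^^, $→^$^, *→^$*, *→^$*, ^→*^^, ^→*^^, *→^$*, ^→*^^, ^→*^^, which concatenates to *^^ ^$^ ^$* ^$* *^^ *^^ ^$* *^^ *^^.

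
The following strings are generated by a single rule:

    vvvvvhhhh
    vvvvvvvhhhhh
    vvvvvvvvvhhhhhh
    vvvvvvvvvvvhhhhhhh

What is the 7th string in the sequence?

vvvvvvvvvvvvvvvvvhhhhhhhhhh

Each string has the form v^{2n-1} h^{n+1}, where the shown terms are n = 3, 4, 5, 6.
Setting n = 9 gives 17, 10 characters in each block.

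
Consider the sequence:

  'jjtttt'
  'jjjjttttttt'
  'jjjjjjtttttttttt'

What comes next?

Term n consists of 2n j's, followed by 3n+1 t's (n = 1, 2, …).
For the next term, n = 4, so the run lengths are 8, 13.

jjjjjjjjttttttttttttt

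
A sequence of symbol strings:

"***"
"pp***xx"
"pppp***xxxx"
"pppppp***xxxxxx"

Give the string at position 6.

s(k+1) = pp·s(k)·xx, so each term gains pp as a prefix and xx as a suffix.
From pppppp***xxxxxx, 2 further steps: pppppp***xxxxxx → pppppppp***xxxxxxxx → (answer).

pppppppppp***xxxxxxxxxx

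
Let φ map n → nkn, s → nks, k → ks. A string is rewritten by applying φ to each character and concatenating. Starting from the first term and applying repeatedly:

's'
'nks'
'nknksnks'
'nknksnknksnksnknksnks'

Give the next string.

nknksnknksnksnknksnknksnksnknksnksnknksnknksnksnknksnks

Applying the rule to each of the 21 symbols of nknksnknksnksnknksnks gives the pieces nkn ks nkn ks nks nkn ks nkn ks nks nkn ks nks nkn ks nkn ks nks nkn ks nks, which concatenate to the answer.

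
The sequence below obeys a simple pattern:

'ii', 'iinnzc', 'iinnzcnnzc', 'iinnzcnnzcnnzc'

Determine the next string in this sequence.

The strings grow by a fixed suffix nnzc each time.
Applying this once more to iinnzcnnzcnnzc:

iinnzcnnzcnnzcnnzc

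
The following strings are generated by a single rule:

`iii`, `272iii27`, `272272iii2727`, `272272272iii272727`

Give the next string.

272272272272iii27272727

Every step adds 272 to the front and 27 to the end of the previous string.
So the next term is 272·272272272iii272727·27.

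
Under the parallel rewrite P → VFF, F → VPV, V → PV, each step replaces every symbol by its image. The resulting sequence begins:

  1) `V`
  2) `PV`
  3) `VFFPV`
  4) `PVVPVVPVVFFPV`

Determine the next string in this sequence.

Applying the rule to each of the 13 symbols of PVVPVVPVVFFPV gives the pieces VFF PV PV VFF PV PV VFF PV PV VPV VPV VFF PV, which concatenate to the answer.

VFFPVPVVFFPVPVVFFPVPVVPVVPVVFFPV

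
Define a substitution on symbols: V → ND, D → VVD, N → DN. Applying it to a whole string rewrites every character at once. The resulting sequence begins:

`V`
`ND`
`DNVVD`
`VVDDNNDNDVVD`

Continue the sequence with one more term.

NDNDVVDVVDDNDNVVDDNVVDNDNDVVD

Apply φ to VVDDNNDNDVVD symbol by symbol: V→ND, V→ND, D→VVD, D→VVD, N→DN, N→DN, D→VVD, N→DN, D→VVD, V→ND, V→ND, D→VVD; joined: ND ND VVD VVD DN DN VVD DN VVD ND ND VVD.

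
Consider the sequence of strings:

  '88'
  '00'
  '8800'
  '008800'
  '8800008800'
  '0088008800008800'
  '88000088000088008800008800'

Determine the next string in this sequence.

From term 3 onward, concatenate the second-to-last term with the last: 88·00 = 8800, 00·8800 = 008800, …
So term 8 is 0088008800008800·88000088000088008800008800.

008800880000880088000088000088008800008800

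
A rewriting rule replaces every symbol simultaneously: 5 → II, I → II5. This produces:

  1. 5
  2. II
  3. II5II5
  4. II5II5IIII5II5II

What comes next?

II5II5IIII5II5IIII5II5II5II5IIII5II5IIII5II5

Replace each of the 16 characters of II5II5IIII5II5II in place — II5 II5 II II5 II5 II II5 II5 II5 II5 II II5 II5 II II5 II5 — and concatenate.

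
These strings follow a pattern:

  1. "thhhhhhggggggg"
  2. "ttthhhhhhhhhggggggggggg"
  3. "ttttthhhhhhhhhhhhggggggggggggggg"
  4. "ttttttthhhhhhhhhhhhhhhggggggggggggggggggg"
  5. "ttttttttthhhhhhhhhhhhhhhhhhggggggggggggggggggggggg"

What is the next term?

Reading off run lengths: t runs 1, 3, 5, 7, 9; h runs 6, 9, 12, 15, 18; g runs 7, 11, 15, 19, 23 — each is linear in n (n = 1, 2, …).
Setting n = 6 gives 11, 21, 27 characters in each block.

ttttttttttthhhhhhhhhhhhhhhhhhhhhggggggggggggggggggggggggggg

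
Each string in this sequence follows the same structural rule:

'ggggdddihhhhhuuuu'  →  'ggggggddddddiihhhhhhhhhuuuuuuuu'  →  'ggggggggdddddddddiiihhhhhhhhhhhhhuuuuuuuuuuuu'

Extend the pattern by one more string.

Term n consists of 2n+2 g's, followed by 3n d's, followed by n i's, followed by 4n+1 h's, followed by 4n u's (n = 1, 2, …).
At n = 4 the blocks have lengths 10, 12, 4, 17, 16.

ggggggggggddddddddddddiiiihhhhhhhhhhhhhhhhhuuuuuuuuuuuuuuuu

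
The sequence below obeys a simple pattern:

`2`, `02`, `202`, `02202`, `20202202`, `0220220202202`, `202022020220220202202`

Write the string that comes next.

From term 3 onward, concatenate the second-to-last term with the last: 2·02 = 202, 02·202 = 02202, …
Continuing: 0220220202202 · 202022020220220202202 gives term 8.

0220220202202202022020220220202202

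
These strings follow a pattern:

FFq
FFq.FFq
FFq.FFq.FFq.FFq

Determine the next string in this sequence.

s(k+1) = s(k)·.·s(k) — each term doubles the last with '.' between the halves.
Doubling FFq.FFq.FFq.FFq with '.' between the halves:

FFq.FFq.FFq.FFq.FFq.FFq.FFq.FFq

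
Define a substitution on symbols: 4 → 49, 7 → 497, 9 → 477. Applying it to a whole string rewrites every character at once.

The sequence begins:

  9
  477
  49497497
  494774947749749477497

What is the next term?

Rewriting the 21 symbols of 494774947749749477497 one by one yields 49 477 49 497 497 49 477 49 497 497 49 477 497 49 477 49 497 497 49 477 497; concatenated:

4947749497497494774949749749477497494774949749749477497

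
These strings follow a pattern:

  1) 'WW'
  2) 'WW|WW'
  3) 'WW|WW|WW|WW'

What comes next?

Every step duplicates the string with '|' between the halves.
So the next term is two copies of WW|WW|WW|WW with '|' between the halves.

WW|WW|WW|WW|WW|WW|WW|WW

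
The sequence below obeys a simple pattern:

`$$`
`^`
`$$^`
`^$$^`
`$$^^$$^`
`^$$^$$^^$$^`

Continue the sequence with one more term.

Each term (from the third on) is the two preceding terms concatenated in order: term 3 = $$·^ = $$^.
Continuing: $$^^$$^ · ^$$^$$^^$$^ gives term 7.

$$^^$$^^$$^$$^^$$^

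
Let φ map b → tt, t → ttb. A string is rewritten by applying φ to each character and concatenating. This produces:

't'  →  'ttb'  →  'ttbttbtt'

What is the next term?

ttbttbttttbttbttttbttb

Expanding ttbttbtt: t→ttb, t→ttb, b→tt, t→ttb, t→ttb, b→tt, t→ttb, t→ttb. Concatenated: ttb ttb tt ttb ttb tt ttb ttb.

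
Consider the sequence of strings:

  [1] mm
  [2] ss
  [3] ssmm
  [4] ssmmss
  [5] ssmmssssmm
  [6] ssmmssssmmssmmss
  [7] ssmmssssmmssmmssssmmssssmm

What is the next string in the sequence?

This is a Fibonacci-style word recurrence s(k) = s(k−1)·s(k−2): e.g. ss·mm = ssmm.
The next term joins ssmmssssmmssmmssssmmssssmm and ssmmssssmmssmmss.

ssmmssssmmssmmssssmmssssmmssmmssssmmssmmss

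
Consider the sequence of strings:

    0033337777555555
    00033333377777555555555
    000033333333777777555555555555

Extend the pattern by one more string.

0000033333333337777777555555555555555

Term n consists of n 0's, followed by 2n 3's, followed by n+2 7's, followed by 3n 5's, where the shown terms are n = 2, 3, 4.
At n = 5 the blocks have lengths 5, 10, 7, 15.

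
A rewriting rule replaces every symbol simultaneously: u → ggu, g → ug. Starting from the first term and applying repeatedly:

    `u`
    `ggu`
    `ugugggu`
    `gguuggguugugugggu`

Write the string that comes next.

Applying the rule to each of the 17 symbols of gguuggguugugugggu gives the pieces ug ug ggu ggu ug ug ug ggu ggu ug ggu ug ggu ug ug ug ggu, which concatenate to the answer.

ugugggugguugugugggugguuggguuggguugugugggu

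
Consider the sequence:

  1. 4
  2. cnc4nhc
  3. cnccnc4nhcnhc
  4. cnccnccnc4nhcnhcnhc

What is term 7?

Each term wraps the previous one in cnc on the left and nhc on the right.
From cnccnccnc4nhcnhcnhc, 3 further steps: cnccnccnc4nhcnhcnhc → cnccnccnccnc4nhcnhcnhcnhc → cnccnccnccnccnc4nhcnhcnhcnhcnhc → (answer).

cnccnccnccnccnccnc4nhcnhcnhcnhcnhcnhc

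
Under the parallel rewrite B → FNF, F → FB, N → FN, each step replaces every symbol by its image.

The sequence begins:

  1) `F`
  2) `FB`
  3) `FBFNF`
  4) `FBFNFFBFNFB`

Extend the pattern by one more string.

FBFNFFBFNFBFBFNFFBFNFBFNF

Apply φ to FBFNFFBFNFB symbol by symbol: F→FB, B→FNF, F→FB, N→FN, F→FB, F→FB, B→FNF, F→FB, N→FN, F→FB, B→FNF; joined: FB FNF FB FN FB FB FNF FB FN FB FNF.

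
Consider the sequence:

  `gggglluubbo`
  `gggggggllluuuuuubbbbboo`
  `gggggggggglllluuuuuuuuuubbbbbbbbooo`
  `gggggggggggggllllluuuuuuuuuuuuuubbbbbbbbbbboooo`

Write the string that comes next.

Term n consists of 3n+1 g's, followed by n+1 l's, followed by 4n-2 u's, followed by 3n-1 b's, followed by n o's (n = 1, 2, …).
At n = 5 the blocks have lengths 16, 6, 18, 14, 5.

gggggggggggggggglllllluuuuuuuuuuuuuuuuuubbbbbbbbbbbbbbooooo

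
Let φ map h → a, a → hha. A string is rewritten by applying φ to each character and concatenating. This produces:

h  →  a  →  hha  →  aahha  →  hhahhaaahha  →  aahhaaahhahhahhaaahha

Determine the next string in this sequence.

Rewriting the 21 symbols of aahhaaahhahhahhaaahha one by one yields hha hha a a hha hha hha a a hha a a hha a a hha hha hha a a hha; concatenated:

hhahhaaahhahhahhaaahhaaahhaaahhahhahhaaahha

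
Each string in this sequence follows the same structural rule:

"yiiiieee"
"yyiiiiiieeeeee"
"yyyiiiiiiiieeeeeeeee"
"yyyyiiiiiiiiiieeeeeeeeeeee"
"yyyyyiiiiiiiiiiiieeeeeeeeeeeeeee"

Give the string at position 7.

yyyyyyyiiiiiiiiiiiiiiiieeeeeeeeeeeeeeeeeeeee

The n-th term is n y's then 2n+2 i's then 3n e's (n = 1, 2, …).
At n = 7 the blocks have lengths 7, 16, 21.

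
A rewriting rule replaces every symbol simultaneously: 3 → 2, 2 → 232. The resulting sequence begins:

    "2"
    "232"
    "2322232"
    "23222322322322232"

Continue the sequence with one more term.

23222322322322232232223223222322322322232

φ(23222322322322232) expands symbol-by-symbol to 232 2 232 232 232 2 232 232 2 232 232 2 232 232 232 2 232; joining the 17 pieces gives the next term.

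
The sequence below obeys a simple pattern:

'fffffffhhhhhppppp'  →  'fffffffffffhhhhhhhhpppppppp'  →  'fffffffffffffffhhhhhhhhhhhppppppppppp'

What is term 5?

Term n consists of 4n-1 f's, followed by 3n-1 h's, followed by 3n-1 p's, where the shown terms are n = 2, 3, 4.
For term 5, n = 6, so the run lengths are 23, 17, 17.

fffffffffffffffffffffffhhhhhhhhhhhhhhhhhppppppppppppppppp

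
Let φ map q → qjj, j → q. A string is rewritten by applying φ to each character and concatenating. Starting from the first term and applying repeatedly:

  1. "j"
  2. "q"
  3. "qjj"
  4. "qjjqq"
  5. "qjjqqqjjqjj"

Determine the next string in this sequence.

qjjqqqjjqjjqjjqqqjjqq

Apply φ to qjjqqqjjqjj symbol by symbol: q→qjj, j→q, j→q, q→qjj, q→qjj, q→qjj, j→q, j→q, q→qjj, j→q, j→q; joined: qjj q q qjj qjj qjj q q qjj q q.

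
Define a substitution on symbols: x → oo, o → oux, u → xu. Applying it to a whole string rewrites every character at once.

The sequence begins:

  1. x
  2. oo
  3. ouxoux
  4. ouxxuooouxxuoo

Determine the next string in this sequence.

Rewriting the 14 symbols of ouxxuooouxxuoo one by one yields oux xu oo oo xu oux oux oux xu oo oo xu oux oux; concatenated:

ouxxuooooxuouxouxouxxuooooxuouxoux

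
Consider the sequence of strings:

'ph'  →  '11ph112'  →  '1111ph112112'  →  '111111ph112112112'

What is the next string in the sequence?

11111111ph112112112112

Each term wraps the previous one in 11 on the left and 112 on the right.
One more step from 111111ph112112112 gives the answer.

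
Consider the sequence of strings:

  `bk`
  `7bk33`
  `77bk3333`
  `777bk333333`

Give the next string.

Every step adds 7 to the front and 33 to the end of the previous string.
So the next term is 7·777bk333333·33.

7777bk33333333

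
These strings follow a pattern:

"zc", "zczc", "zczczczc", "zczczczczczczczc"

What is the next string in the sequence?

Each string is two copies of the previous one concatenated.
One more doubling of zczczczczczczczc gives the answer.

zczczczczczczczczczczczczczczczc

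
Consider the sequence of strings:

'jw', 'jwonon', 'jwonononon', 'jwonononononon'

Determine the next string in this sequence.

Each term is the previous one with onon appended.
Applying this once more to jwonononononon:

jwonononononononon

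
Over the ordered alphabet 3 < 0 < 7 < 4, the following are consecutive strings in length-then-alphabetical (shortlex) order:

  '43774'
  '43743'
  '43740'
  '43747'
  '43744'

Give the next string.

Treat 43744 as a base-4 numeral over the given alphabet and add one, carrying through any trailing 4's.

43433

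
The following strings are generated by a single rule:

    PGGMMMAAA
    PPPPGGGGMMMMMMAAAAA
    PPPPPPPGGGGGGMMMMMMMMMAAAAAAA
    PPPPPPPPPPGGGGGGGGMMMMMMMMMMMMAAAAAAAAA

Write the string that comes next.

PPPPPPPPPPPPPGGGGGGGGGGMMMMMMMMMMMMMMMAAAAAAAAAAA

Reading off run lengths: P runs 1, 4, 7, 10; G runs 2, 4, 6, 8; M runs 3, 6, 9, 12; A runs 3, 5, 7, 9 — each is linear in n (n = 1, 2, …).
At n = 5 the blocks have lengths 13, 10, 15, 11.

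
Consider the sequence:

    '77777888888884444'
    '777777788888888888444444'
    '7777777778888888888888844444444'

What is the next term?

77777777777888888888888888884444444444

Term n consists of 2n+1 7's, followed by 3n+2 8's, followed by 2n 4's, where the shown terms are n = 2, 3, 4.
At n = 5 the blocks have lengths 11, 17, 10.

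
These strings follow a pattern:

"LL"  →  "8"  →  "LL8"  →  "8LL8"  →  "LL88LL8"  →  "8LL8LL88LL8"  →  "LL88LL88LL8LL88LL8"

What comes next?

From term 3 onward, concatenate the second-to-last term with the last: LL·8 = LL8, 8·LL8 = 8LL8, …
The next term joins 8LL8LL88LL8 and LL88LL88LL8LL88LL8.

8LL8LL88LL8LL88LL88LL8LL88LL8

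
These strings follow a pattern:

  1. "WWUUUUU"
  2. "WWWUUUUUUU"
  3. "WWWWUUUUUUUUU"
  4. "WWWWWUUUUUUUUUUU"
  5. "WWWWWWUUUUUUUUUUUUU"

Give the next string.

Reading off run lengths: W runs 2, 3, 4, 5, 6; U runs 5, 7, 9, 11, 13 — each is linear in n, where the shown terms are n = 2, 3, 4, 5, 6.
At n = 7 the blocks have lengths 7, 15.

WWWWWWWUUUUUUUUUUUUUUU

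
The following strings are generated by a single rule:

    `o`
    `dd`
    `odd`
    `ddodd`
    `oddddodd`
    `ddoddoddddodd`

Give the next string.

oddddoddddoddoddddodd

From term 3 onward, concatenate the second-to-last term with the last: o·dd = odd, dd·odd = ddodd, …
So term 7 is oddddodd·ddoddoddddodd.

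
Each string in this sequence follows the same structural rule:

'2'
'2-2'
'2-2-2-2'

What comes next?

s(k+1) = s(k)·-·s(k) — each term doubles the last with '-' between the halves.
One more doubling of 2-2-2-2 gives the answer.

2-2-2-2-2-2-2-2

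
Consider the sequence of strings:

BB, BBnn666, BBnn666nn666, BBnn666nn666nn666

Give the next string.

Each term is the previous one with nn666 appended.
Applying this once more to BBnn666nn666nn666:

BBnn666nn666nn666nn666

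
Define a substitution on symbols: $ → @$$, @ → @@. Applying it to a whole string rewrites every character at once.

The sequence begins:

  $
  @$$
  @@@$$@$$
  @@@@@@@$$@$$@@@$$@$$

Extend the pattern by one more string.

@@@@@@@@@@@@@@@$$@$$@@@$$@$$@@@@@@@$$@$$@@@$$@$$

Applying the rule to each of the 20 symbols of @@@@@@@$$@$$@@@$$@$$ gives the pieces @@ @@ @@ @@ @@ @@ @@ @$$ @$$ @@ @$$ @$$ @@ @@ @@ @$$ @$$ @@ @$$ @$$, which concatenate to the answer.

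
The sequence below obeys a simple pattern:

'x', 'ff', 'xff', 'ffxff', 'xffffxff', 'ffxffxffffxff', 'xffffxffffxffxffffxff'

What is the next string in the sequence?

ffxffxffffxffxffffxffffxffxffffxff

From term 3 onward, concatenate the second-to-last term with the last: x·ff = xff, ff·xff = ffxff, …
Continuing: ffxffxffffxff · xffffxffffxffxffffxff gives term 8.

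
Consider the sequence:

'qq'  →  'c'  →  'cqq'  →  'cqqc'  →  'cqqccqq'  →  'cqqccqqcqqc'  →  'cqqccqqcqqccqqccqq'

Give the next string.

Each term (from the third on) is the previous term followed by the one before it: term 3 = c·qq = cqq.
The next term joins cqqccqqcqqccqqccqq and cqqccqqcqqc.

cqqccqqcqqccqqccqqcqqccqqcqqc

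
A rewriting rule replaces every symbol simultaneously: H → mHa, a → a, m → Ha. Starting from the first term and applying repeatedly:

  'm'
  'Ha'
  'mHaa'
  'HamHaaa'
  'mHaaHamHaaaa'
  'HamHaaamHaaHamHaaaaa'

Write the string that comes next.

mHaaHamHaaaaHamHaaamHaaHamHaaaaaa

φ(HamHaaamHaaHamHaaaaa) expands symbol-by-symbol to mHa a Ha mHa a a a Ha mHa a a mHa a Ha mHa a a a a a; joining the 20 pieces gives the next term.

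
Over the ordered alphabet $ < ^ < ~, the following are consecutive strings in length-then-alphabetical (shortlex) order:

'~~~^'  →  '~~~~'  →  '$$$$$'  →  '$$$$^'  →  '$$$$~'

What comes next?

$$$^$

The successor of $$$$~ increments the rightmost position that isn't already ~ and resets every position after it to $.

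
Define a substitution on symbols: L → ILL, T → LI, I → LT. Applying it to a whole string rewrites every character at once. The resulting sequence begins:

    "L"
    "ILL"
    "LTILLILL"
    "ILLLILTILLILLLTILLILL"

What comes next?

Rewriting the 21 symbols of ILLLILTILLILLLTILLILL one by one yields LT ILL ILL ILL LT ILL LI LT ILL ILL LT ILL ILL ILL LI LT ILL ILL LT ILL ILL; concatenated:

LTILLILLILLLTILLLILTILLILLLTILLILLILLLILTILLILLLTILLILL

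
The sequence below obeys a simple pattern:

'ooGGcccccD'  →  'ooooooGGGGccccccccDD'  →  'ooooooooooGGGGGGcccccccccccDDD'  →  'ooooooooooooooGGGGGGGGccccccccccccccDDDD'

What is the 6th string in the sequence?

Each string has the form o^{4n-2} G^{2n} c^{3n+2} D^{n} (n = 1, 2, …).
For term 6, n = 6, so the run lengths are 22, 12, 20, 6.

ooooooooooooooooooooooGGGGGGGGGGGGccccccccccccccccccccDDDDDD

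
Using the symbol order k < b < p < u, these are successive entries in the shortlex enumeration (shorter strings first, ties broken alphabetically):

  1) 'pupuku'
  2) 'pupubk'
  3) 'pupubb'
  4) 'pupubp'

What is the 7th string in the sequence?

pupupb

Advancing 3 positions from pupubp through pupubp → pupubu → pupupk reaches term 7.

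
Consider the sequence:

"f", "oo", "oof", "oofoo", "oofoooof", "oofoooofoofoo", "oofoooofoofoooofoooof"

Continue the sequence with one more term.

oofoooofoofoooofoooofoofoooofoofoo

From term 3 onward, concatenate the last term with the second-to-last: oo·f = oof, oof·oo = oofoo, …
So term 8 is oofoooofoofoooofoooof·oofoooofoofoo.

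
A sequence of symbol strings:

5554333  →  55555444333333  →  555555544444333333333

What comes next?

5555555554444444333333333333

Term n consists of 2n+1 5's, followed by 2n-1 4's, followed by 3n 3's (n = 1, 2, …).
Setting n = 4 gives 9, 7, 12 characters in each block.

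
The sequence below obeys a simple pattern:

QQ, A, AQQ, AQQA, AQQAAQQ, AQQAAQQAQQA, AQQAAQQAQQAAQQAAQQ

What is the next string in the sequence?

AQQAAQQAQQAAQQAAQQAQQAAQQAQQA

From term 3 onward, concatenate the last term with the second-to-last: A·QQ = AQQ, AQQ·A = AQQA, …
Continuing: AQQAAQQAQQAAQQAAQQ · AQQAAQQAQQA gives term 8.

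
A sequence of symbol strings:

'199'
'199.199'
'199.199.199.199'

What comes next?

s(k+1) = s(k)·.·s(k) — each term doubles the last with '.' between the halves.
So the next term is two copies of 199.199.199.199 with '.' between the halves.

199.199.199.199.199.199.199.199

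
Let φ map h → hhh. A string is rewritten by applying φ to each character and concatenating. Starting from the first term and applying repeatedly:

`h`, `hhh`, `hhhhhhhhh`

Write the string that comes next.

hhhhhhhhhhhhhhhhhhhhhhhhhhh

Rewriting each symbol of hhhhhhhhh: h→hhh, h→hhh, h→hhh, h→hhh, h→hhh, h→hhh, h→hhh, h→hhh, h→hhh, which concatenates to hhh hhh hhh hhh hhh hhh hhh hhh hhh.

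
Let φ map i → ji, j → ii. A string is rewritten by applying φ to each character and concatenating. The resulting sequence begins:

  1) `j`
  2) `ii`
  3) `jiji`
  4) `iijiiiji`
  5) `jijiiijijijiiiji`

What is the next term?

φ(jijiiijijijiiiji) expands symbol-by-symbol to ii ji ii ji ji ji ii ji ii ji ii ji ji ji ii ji; joining the 16 pieces gives the next term.

iijiiijijijiiijiiijiiijijijiiiji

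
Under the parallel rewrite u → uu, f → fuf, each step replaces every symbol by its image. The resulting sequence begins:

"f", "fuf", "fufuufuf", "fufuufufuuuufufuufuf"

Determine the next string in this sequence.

φ(fufuufufuuuufufuufuf) expands symbol-by-symbol to fuf uu fuf uu uu fuf uu fuf uu uu uu uu fuf uu fuf uu uu fuf uu fuf; joining the 20 pieces gives the next term.

fufuufufuuuufufuufufuuuuuuuufufuufufuuuufufuufuf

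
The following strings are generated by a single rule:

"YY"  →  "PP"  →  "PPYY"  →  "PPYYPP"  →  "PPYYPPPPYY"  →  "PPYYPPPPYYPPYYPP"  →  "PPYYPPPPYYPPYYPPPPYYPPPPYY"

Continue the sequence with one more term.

Each term (from the third on) is the previous term followed by the one before it: term 3 = PP·YY = PPYY.
So term 8 is PPYYPPPPYYPPYYPPPPYYPPPPYY·PPYYPPPPYYPPYYPP.

PPYYPPPPYYPPYYPPPPYYPPPPYYPPYYPPPPYYPPYYPP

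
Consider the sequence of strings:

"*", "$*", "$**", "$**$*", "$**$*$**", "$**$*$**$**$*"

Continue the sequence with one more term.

$**$*$**$**$*$**$*$**

This is a Fibonacci-style word recurrence s(k) = s(k−1)·s(k−2): e.g. $*·* = $**.
The next term joins $**$*$**$**$* and $**$*$**.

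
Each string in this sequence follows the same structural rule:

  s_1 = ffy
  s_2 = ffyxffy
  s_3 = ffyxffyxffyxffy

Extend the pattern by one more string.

Every step duplicates the string with 'x' between the halves.
Doubling ffyxffyxffyxffy with 'x' between the halves:

ffyxffyxffyxffyxffyxffyxffyxffy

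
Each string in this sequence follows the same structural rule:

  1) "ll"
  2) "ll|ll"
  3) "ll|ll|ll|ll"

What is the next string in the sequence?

s(k+1) = s(k)·|·s(k) — each term doubles the last with '|' between the halves.
Doubling ll|ll|ll|ll with '|' between the halves:

ll|ll|ll|ll|ll|ll|ll|ll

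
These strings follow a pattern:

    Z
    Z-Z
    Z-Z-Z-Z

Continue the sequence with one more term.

Every step duplicates the string with '-' between the halves.
Doubling Z-Z-Z-Z with '-' between the halves:

Z-Z-Z-Z-Z-Z-Z-Z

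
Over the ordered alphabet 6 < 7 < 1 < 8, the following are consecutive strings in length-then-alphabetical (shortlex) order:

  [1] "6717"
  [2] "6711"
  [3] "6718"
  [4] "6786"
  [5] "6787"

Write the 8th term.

Continuing the enumeration 3 steps past 6787: 6787 → 6781 → 6788 → (answer).

6166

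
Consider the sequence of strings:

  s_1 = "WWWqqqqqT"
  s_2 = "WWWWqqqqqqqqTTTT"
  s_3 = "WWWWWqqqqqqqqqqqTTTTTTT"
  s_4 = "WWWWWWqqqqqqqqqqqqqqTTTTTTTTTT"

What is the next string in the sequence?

WWWWWWWqqqqqqqqqqqqqqqqqTTTTTTTTTTTTT

Term n consists of n+2 W's, followed by 3n+2 q's, followed by 3n-2 T's (n = 1, 2, …).
At n = 5 the blocks have lengths 7, 17, 13.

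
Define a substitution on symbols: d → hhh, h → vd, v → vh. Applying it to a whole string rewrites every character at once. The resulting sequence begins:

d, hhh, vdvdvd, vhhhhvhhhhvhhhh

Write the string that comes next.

Rewriting the 15 symbols of vhhhhvhhhhvhhhh one by one yields vh vd vd vd vd vh vd vd vd vd vh vd vd vd vd; concatenated:

vhvdvdvdvdvhvdvdvdvdvhvdvdvdvd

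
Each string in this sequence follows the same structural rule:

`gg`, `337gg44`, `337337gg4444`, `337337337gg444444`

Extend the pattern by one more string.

337337337337gg44444444

Each term wraps the previous one in 337 on the left and 44 on the right.
So the next term is 337·337337337gg444444·44.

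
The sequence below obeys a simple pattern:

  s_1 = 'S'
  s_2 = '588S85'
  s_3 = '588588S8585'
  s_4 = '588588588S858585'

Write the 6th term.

588588588588588S8585858585

Every step adds 588 to the front and 85 to the end of the previous string.
From 588588588S858585, 2 further steps: 588588588S858585 → 588588588588S85858585 → (answer).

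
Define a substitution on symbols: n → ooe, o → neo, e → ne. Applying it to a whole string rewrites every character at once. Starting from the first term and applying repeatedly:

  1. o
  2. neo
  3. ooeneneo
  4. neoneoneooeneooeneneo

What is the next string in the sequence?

Applying the rule to each of the 21 symbols of neoneoneooeneooeneneo gives the pieces ooe ne neo ooe ne neo ooe ne neo neo ne ooe ne neo neo ne ooe ne ooe ne neo, which concatenate to the answer.

ooeneneoooeneneoooeneneoneoneooeneneoneoneooeneooeneneo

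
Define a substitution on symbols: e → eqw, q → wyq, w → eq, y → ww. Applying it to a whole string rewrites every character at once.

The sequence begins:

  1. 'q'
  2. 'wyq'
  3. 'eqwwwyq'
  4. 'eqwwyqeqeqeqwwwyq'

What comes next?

Rewriting the 17 symbols of eqwwyqeqeqeqwwwyq one by one yields eqw wyq eq eq ww wyq eqw wyq eqw wyq eqw wyq eq eq eq ww wyq; concatenated:

eqwwyqeqeqwwwyqeqwwyqeqwwyqeqwwyqeqeqeqwwwyq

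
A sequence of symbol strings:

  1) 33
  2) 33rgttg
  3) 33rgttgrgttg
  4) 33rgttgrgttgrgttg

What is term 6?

33rgttgrgttgrgttgrgttgrgttg

Every step adds rgttg to the end: s(k+1) = s(k)·rgttg.
From 33rgttgrgttgrgttg, 2 further steps: 33rgttgrgttgrgttg → 33rgttgrgttgrgttgrgttg → (answer).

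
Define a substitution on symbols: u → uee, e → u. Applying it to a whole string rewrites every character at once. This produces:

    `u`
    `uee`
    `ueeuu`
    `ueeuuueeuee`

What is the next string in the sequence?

Apply φ to ueeuuueeuee symbol by symbol: u→uee, e→u, e→u, u→uee, u→uee, u→uee, e→u, e→u, u→uee, e→u, e→u; joined: uee u u uee uee uee u u uee u u.

ueeuuueeueeueeuuueeuu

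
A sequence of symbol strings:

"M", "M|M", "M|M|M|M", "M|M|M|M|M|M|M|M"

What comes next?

M|M|M|M|M|M|M|M|M|M|M|M|M|M|M|M

Each string is two copies of the previous one joined by '|'.
One more doubling of M|M|M|M|M|M|M|M gives the answer.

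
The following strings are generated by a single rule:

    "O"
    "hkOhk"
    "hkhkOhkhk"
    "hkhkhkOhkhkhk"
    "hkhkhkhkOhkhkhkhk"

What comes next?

Each term wraps the previous one in hk on the left and hk on the right.
So the next term is hk·hkhkhkhkOhkhkhkhk·hk.

hkhkhkhkhkOhkhkhkhkhk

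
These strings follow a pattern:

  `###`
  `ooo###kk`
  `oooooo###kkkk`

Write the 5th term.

oooooooooooo###kkkkkkkk

Each term wraps the previous one in ooo on the left and kk on the right.
From oooooo###kkkk, 2 further steps: oooooo###kkkk → ooooooooo###kkkkkk → (answer).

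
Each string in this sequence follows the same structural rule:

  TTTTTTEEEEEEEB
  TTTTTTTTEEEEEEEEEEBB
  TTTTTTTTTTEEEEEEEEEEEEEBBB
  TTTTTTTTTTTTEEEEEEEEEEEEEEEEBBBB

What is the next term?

TTTTTTTTTTTTTTEEEEEEEEEEEEEEEEEEEBBBBB

Reading off run lengths: T runs 6, 8, 10, 12; E runs 7, 10, 13, 16; B runs 1, 2, 3, 4 — each is linear in n, where the shown terms are n = 3, 4, 5, 6.
At n = 7 the blocks have lengths 14, 19, 5.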